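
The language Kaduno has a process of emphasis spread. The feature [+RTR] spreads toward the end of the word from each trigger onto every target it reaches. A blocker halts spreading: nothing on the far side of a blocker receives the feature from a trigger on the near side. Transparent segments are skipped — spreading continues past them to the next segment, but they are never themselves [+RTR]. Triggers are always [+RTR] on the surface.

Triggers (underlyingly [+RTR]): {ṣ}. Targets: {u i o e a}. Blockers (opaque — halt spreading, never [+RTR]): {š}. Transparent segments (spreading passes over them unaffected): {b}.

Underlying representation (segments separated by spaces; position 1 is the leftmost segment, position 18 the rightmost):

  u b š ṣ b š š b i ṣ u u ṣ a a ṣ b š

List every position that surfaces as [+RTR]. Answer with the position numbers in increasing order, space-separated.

From /ṣ/ at 4 rightward: 5 /b/ transparent; 6 /š/ blocks.
From /ṣ/ at 10 rightward: 11 /u/ → [+RTR]; 12 /u/ → [+RTR]; 13 /ṣ/ is itself a trigger — this domain ends here.
From /ṣ/ at 13 rightward: 14 /a/ → [+RTR]; 15 /a/ → [+RTR]; 16 /ṣ/ is itself a trigger — this domain ends here.
From /ṣ/ at 16 rightward: 17 /b/ transparent; 18 /š/ blocks.
Targets with no active source: positions 1 9 stay [-emphatic].

4 10 11 12 13 14 15 16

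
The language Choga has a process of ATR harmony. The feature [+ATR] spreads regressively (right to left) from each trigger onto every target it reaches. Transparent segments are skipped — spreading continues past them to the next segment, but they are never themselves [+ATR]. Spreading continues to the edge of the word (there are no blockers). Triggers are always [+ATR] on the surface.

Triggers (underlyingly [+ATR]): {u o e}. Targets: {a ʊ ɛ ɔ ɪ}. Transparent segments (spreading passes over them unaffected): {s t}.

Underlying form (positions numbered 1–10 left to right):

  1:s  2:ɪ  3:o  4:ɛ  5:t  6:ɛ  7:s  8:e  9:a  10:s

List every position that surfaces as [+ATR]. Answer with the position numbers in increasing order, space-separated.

From /o/ at 3 leftward: 2 /ɪ/ → [+ATR]; 1 /s/ transparent; word edge.
From /e/ at 8 leftward: 7 /s/ transparent; 6 /ɛ/ → [+ATR]; 5 /t/ transparent; 4 /ɛ/ → [+ATR]; 3 /o/ is itself a trigger — this domain ends here.
Target with no active source: position 9 stays [-ATR].

2 3 4 6 8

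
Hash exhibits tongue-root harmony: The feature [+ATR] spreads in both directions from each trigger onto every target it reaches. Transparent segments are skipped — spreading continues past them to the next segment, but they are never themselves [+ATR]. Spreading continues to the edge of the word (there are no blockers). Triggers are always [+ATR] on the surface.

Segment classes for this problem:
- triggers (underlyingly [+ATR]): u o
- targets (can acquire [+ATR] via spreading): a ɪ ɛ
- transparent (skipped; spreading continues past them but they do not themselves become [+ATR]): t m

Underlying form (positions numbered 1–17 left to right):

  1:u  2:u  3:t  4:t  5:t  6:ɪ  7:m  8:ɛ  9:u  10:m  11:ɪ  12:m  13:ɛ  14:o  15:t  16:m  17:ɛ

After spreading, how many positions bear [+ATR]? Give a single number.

9

From /u/ at 1 rightward: 2 /u/ is itself a trigger — this domain ends here.
From /u/ at 1 leftward: word edge.
From /u/ at 2 rightward: 3 /t/ transparent; 4 /t/ transparent; 5 /t/ transparent; 6 /ɪ/ → [+ATR]; 7 /m/ transparent; 8 /ɛ/ → [+ATR]; 9 /u/ is itself a trigger — this domain ends here.
From /u/ at 2 leftward: 1 /u/ is itself a trigger — this domain ends here.
From /u/ at 9 rightward: 10 /m/ transparent; 11 /ɪ/ → [+ATR]; 12 /m/ transparent; 13 /ɛ/ → [+ATR]; 14 /o/ is itself a trigger — this domain ends here.
From /u/ at 9 leftward: 8 /ɛ/ → [+ATR]; 7 /m/ transparent; 6 /ɪ/ → [+ATR]; 5 /t/ transparent; 4 /t/ transparent; 3 /t/ transparent; 2 /u/ is itself a trigger — this domain ends here.
From /o/ at 14 rightward: 15 /t/ transparent; 16 /m/ transparent; 17 /ɛ/ → [+ATR]; word edge.
From /o/ at 14 leftward: 13 /ɛ/ → [+ATR]; 12 /m/ transparent; 11 /ɪ/ → [+ATR]; 10 /m/ transparent; 9 /u/ is itself a trigger — this domain ends here.
[+ATR] positions on the surface: 1 2 6 8 9 11 13 14 17.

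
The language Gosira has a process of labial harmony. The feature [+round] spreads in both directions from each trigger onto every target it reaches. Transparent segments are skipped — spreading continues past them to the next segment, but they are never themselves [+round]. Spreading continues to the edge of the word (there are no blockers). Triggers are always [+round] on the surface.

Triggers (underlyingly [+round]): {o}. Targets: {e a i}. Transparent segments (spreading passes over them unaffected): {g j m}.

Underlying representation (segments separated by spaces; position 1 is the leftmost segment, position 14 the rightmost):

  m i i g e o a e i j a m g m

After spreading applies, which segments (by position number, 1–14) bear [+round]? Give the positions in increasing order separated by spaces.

From /o/ at 6 rightward: 7 /a/ → [+round]; 8 /e/ → [+round]; 9 /i/ → [+round]; 10 /j/ transparent; 11 /a/ → [+round]; 12 /m/ transparent; 13 /g/ transparent; 14 /m/ transparent; word edge.
From /o/ at 6 leftward: 5 /e/ → [+round]; 4 /g/ transparent; 3 /i/ → [+round]; 2 /i/ → [+round]; 1 /m/ transparent; word edge.

2 3 5 6 7 8 9 11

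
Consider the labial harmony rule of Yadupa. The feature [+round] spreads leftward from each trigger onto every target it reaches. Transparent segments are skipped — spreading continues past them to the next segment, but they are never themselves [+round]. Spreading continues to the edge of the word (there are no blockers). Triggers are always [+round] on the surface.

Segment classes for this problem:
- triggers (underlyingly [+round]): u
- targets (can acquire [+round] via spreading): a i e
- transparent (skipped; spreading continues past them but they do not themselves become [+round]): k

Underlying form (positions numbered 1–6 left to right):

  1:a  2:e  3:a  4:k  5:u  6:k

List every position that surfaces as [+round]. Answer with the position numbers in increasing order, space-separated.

From /u/ at 5 leftward: 4 /k/ transparent; 3 /a/ → [+round]; 2 /e/ → [+round]; 1 /a/ → [+round]; word edge.

1 2 3 5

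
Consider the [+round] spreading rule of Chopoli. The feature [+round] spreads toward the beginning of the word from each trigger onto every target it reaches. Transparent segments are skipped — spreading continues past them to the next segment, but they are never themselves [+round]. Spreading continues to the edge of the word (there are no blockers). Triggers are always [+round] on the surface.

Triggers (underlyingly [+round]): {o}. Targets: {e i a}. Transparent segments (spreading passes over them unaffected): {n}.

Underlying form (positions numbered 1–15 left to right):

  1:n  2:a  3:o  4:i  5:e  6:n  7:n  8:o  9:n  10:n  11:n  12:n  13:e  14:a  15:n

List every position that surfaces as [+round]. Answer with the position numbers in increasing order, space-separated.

From /o/ at 3 leftward: 2 /a/ → [+round]; 1 /n/ transparent; word edge.
From /o/ at 8 leftward: 7 /n/ transparent; 6 /n/ transparent; 5 /e/ → [+round]; 4 /i/ → [+round]; 3 /o/ is itself a trigger — this domain ends here.
Targets with no active source: positions 13 14 stay [-round].

2 3 4 5 8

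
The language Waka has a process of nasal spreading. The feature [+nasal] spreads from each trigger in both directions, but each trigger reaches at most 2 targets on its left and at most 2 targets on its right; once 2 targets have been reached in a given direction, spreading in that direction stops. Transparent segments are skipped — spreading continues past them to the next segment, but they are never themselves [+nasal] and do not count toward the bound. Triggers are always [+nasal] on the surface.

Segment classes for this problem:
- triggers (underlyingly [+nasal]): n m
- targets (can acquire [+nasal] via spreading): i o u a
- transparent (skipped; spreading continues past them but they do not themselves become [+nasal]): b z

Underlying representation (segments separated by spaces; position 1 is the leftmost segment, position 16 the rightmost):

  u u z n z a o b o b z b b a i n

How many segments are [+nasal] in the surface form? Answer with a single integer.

From /n/ at 4 rightward: 5 /z/ transparent; 6 /a/ → [+nasal]; 7 /o/ → [+nasal]; bound reached.
From /n/ at 4 leftward: 3 /z/ transparent; 2 /u/ → [+nasal]; 1 /u/ → [+nasal]; bound reached.
From /n/ at 16 rightward: word edge.
From /n/ at 16 leftward: 15 /i/ → [+nasal]; 14 /a/ → [+nasal]; bound reached.
Target with no active source: position 9 stays [-nasal].
[+nasal] positions on the surface: 1 2 4 6 7 14 15 16.

8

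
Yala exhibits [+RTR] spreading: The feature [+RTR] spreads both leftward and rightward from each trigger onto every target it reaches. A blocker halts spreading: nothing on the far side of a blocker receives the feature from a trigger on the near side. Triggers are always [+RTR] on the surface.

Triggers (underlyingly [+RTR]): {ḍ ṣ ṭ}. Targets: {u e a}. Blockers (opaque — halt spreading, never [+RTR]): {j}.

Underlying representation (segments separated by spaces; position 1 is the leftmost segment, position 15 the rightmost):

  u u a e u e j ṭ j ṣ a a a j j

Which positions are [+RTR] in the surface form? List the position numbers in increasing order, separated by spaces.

From /ṭ/ at 8 rightward: 9 /j/ blocks.
From /ṭ/ at 8 leftward: 7 /j/ blocks.
From /ṣ/ at 10 rightward: 11 /a/ → [+RTR]; 12 /a/ → [+RTR]; 13 /a/ → [+RTR]; 14 /j/ blocks.
From /ṣ/ at 10 leftward: 9 /j/ blocks.
Targets with no active source: positions 1 2 3 4 5 6 stay [-emphatic].

8 10 11 12 13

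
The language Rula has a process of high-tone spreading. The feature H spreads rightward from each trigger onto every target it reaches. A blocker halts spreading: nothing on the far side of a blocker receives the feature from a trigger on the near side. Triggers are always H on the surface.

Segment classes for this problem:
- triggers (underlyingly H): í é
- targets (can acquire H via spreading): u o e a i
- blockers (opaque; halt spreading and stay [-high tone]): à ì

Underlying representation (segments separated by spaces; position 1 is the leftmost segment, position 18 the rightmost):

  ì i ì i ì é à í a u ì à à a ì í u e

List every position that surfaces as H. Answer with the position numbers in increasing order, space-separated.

From /é/ at 6 rightward: 7 /à/ blocks.
From /í/ at 8 rightward: 9 /a/ → H; 10 /u/ → H; 11 /ì/ blocks.
From /í/ at 16 rightward: 17 /u/ → H; 18 /e/ → H; word edge.
Targets with no active source: positions 2 4 14 stay [-high tone].

6 8 9 10 16 17 18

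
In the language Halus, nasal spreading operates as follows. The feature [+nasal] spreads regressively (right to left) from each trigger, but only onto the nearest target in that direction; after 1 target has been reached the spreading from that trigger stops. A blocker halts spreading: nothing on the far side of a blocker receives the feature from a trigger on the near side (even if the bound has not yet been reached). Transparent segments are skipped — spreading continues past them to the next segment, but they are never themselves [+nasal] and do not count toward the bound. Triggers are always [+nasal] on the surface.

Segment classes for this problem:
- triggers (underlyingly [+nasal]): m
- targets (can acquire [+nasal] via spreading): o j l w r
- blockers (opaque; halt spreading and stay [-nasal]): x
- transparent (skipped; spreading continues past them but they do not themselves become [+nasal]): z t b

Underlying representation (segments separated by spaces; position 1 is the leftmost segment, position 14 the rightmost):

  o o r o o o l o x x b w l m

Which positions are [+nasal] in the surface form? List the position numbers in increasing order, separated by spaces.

From /m/ at 14 leftward: 13 /l/ → [+nasal]; bound reached.
Targets with no active source: positions 1 2 3 4 5 6 7 8 12 stay [-nasal].

13 14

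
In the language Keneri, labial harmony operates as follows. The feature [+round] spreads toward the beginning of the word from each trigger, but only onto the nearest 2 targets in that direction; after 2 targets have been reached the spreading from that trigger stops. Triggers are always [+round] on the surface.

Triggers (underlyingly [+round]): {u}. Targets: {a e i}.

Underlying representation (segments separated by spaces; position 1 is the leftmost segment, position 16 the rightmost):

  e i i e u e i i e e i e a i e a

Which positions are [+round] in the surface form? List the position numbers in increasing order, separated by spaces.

From /u/ at 5 leftward: 4 /e/ → [+round]; 3 /i/ → [+round]; bound reached.
Targets with no active source: positions 1 2 6 7 8 9 10 11 12 13 14 15 16 stay [-round].

3 4 5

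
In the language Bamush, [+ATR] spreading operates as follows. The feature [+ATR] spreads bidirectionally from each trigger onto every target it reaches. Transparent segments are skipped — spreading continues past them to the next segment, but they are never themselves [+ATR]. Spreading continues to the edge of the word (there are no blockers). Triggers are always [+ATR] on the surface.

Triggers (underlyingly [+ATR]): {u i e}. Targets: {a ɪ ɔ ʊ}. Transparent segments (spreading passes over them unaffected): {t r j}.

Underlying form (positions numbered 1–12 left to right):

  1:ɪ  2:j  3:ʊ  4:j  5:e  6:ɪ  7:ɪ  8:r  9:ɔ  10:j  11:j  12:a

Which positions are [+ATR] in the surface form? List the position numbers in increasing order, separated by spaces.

From /e/ at 5 rightward: 6 /ɪ/ → [+ATR]; 7 /ɪ/ → [+ATR]; 8 /r/ transparent; 9 /ɔ/ → [+ATR]; 10 /j/ transparent; 11 /j/ transparent; 12 /a/ → [+ATR]; word edge.
From /e/ at 5 leftward: 4 /j/ transparent; 3 /ʊ/ → [+ATR]; 2 /j/ transparent; 1 /ɪ/ → [+ATR]; word edge.

1 3 5 6 7 9 12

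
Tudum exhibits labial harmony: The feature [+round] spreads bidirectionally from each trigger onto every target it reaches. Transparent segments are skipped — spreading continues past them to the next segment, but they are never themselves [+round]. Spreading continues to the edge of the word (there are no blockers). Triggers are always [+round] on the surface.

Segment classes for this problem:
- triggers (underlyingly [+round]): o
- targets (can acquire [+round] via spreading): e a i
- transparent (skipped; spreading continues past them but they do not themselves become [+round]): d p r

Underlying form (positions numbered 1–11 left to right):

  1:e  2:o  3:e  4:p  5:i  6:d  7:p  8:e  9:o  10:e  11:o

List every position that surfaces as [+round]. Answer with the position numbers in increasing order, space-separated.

1 2 3 5 8 9 10 11

From /o/ at 2 rightward: 3 /e/ → [+round]; 4 /p/ transparent; 5 /i/ → [+round]; 6 /d/ transparent; 7 /p/ transparent; 8 /e/ → [+round]; 9 /o/ is itself a trigger — this domain ends here.
From /o/ at 2 leftward: 1 /e/ → [+round]; word edge.
From /o/ at 9 rightward: 10 /e/ → [+round]; 11 /o/ is itself a trigger — this domain ends here.
From /o/ at 9 leftward: 8 /e/ → [+round]; 7 /p/ transparent; 6 /d/ transparent; 5 /i/ → [+round]; 4 /p/ transparent; 3 /e/ → [+round]; 2 /o/ is itself a trigger — this domain ends here.
From /o/ at 11 rightward: word edge.
From /o/ at 11 leftward: 10 /e/ → [+round]; 9 /o/ is itself a trigger — this domain ends here.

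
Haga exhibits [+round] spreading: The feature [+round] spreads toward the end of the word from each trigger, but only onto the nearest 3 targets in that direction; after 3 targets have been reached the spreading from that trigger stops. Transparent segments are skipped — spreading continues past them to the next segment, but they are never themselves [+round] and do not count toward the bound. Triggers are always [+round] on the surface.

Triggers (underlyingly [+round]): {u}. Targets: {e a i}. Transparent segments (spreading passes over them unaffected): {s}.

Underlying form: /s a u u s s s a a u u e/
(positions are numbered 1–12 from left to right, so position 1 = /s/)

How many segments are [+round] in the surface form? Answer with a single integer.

7

From /u/ at 3 rightward: 4 /u/ is itself a trigger — this domain ends here.
From /u/ at 4 rightward: 5 /s/ transparent; 6 /s/ transparent; 7 /s/ transparent; 8 /a/ → [+round]; 9 /a/ → [+round]; 10 /u/ is itself a trigger — this domain ends here.
From /u/ at 10 rightward: 11 /u/ is itself a trigger — this domain ends here.
From /u/ at 11 rightward: 12 /e/ → [+round]; word edge.
Target with no active source: position 2 stays [-round].
[+round] positions on the surface: 3 4 8 9 10 11 12.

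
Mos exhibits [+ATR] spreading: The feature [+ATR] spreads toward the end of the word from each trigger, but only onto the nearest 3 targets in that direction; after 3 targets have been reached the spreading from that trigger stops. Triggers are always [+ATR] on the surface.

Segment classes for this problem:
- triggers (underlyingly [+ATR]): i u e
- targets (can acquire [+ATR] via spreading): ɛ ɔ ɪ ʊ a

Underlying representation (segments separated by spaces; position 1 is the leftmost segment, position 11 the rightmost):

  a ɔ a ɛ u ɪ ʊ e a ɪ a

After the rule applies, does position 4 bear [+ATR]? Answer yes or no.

no

From /u/ at 5 rightward: 6 /ɪ/ → [+ATR]; 7 /ʊ/ → [+ATR]; 8 /e/ is itself a trigger — this domain ends here.
From /e/ at 8 rightward: 9 /a/ → [+ATR]; 10 /ɪ/ → [+ATR]; 11 /a/ → [+ATR]; bound reached.
Targets with no active source: positions 1 2 3 4 stay [-ATR].
[+ATR] positions on the surface: 5 6 7 8 9 10 11.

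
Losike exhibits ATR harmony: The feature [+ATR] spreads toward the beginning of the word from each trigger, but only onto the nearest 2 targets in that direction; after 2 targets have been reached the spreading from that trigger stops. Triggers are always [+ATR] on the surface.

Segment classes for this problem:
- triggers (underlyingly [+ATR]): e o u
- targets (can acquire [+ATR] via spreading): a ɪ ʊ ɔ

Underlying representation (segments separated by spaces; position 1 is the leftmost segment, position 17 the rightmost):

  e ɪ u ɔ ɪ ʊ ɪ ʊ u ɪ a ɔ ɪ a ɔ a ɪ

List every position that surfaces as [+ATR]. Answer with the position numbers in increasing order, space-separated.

1 2 3 7 8 9

From /e/ at 1 leftward: word edge.
From /u/ at 3 leftward: 2 /ɪ/ → [+ATR]; 1 /e/ is itself a trigger — this domain ends here.
From /u/ at 9 leftward: 8 /ʊ/ → [+ATR]; 7 /ɪ/ → [+ATR]; bound reached.
Targets with no active source: positions 4 5 6 10 11 12 13 14 15 16 17 stay [-ATR].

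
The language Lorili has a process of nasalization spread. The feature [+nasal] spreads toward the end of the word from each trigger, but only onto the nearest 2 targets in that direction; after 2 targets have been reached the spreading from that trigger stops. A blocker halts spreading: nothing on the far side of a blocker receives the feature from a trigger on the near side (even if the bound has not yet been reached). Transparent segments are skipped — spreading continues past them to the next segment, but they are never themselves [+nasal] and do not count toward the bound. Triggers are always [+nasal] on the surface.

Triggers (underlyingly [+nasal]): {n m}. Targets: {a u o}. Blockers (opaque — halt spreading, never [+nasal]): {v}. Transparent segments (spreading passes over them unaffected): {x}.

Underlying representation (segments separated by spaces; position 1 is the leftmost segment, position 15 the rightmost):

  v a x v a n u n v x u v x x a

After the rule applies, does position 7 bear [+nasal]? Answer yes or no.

From /n/ at 6 rightward: 7 /u/ → [+nasal]; 8 /n/ is itself a trigger — this domain ends here.
From /n/ at 8 rightward: 9 /v/ blocks.
Targets with no active source: positions 2 5 11 15 stay [-nasal].
[+nasal] positions on the surface: 6 7 8.

yes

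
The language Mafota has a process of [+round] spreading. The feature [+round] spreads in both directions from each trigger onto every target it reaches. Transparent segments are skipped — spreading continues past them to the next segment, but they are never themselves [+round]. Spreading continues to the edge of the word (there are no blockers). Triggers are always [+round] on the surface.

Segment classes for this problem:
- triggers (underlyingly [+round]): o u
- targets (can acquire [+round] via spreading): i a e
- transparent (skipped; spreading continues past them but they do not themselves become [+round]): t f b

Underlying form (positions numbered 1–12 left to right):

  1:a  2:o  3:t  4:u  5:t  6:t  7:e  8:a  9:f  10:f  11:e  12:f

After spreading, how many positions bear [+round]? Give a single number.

6

From /o/ at 2 rightward: 3 /t/ transparent; 4 /u/ is itself a trigger — this domain ends here.
From /o/ at 2 leftward: 1 /a/ → [+round]; word edge.
From /u/ at 4 rightward: 5 /t/ transparent; 6 /t/ transparent; 7 /e/ → [+round]; 8 /a/ → [+round]; 9 /f/ transparent; 10 /f/ transparent; 11 /e/ → [+round]; 12 /f/ transparent; word edge.
From /u/ at 4 leftward: 3 /t/ transparent; 2 /o/ is itself a trigger — this domain ends here.
[+round] positions on the surface: 1 2 4 7 8 11.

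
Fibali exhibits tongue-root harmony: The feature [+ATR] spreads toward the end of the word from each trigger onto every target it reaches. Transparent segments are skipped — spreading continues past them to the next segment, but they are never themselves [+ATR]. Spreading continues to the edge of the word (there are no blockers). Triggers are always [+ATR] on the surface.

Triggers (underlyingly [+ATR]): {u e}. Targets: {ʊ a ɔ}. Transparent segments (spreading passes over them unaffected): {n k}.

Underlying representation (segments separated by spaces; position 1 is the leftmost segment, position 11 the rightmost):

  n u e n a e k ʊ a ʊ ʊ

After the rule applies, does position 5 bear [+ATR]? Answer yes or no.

yes

From /u/ at 2 rightward: 3 /e/ is itself a trigger — this domain ends here.
From /e/ at 3 rightward: 4 /n/ transparent; 5 /a/ → [+ATR]; 6 /e/ is itself a trigger — this domain ends here.
From /e/ at 6 rightward: 7 /k/ transparent; 8 /ʊ/ → [+ATR]; 9 /a/ → [+ATR]; 10 /ʊ/ → [+ATR]; 11 /ʊ/ → [+ATR]; word edge.
[+ATR] positions on the surface: 2 3 5 6 8 9 10 11.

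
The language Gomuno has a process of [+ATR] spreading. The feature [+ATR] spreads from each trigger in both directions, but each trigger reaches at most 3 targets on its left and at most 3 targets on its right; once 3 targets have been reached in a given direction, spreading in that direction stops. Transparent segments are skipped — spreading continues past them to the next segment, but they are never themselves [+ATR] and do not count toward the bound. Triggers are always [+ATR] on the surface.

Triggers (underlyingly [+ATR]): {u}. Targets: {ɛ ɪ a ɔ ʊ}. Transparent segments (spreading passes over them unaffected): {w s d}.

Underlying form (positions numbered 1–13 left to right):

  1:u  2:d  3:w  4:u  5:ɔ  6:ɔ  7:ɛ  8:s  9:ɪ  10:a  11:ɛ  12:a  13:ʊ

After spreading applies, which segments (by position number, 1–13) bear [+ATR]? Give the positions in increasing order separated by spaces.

From /u/ at 1 rightward: 2 /d/ transparent; 3 /w/ transparent; 4 /u/ is itself a trigger — this domain ends here.
From /u/ at 1 leftward: word edge.
From /u/ at 4 rightward: 5 /ɔ/ → [+ATR]; 6 /ɔ/ → [+ATR]; 7 /ɛ/ → [+ATR]; bound reached.
From /u/ at 4 leftward: 3 /w/ transparent; 2 /d/ transparent; 1 /u/ is itself a trigger — this domain ends here.
Targets with no active source: positions 9 10 11 12 13 stay [-ATR].

1 4 5 6 7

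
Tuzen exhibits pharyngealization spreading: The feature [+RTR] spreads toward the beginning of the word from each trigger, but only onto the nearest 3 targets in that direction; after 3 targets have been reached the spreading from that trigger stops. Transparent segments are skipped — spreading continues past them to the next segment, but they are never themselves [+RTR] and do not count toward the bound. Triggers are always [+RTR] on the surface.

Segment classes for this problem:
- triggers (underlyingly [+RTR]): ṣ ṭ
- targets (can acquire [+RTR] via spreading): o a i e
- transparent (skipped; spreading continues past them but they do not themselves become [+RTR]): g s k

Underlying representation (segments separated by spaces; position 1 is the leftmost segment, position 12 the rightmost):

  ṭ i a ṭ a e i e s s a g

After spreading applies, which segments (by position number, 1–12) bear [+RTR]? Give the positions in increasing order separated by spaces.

1 2 3 4

From /ṭ/ at 1 leftward: word edge.
From /ṭ/ at 4 leftward: 3 /a/ → [+RTR]; 2 /i/ → [+RTR]; 1 /ṭ/ is itself a trigger — this domain ends here.
Targets with no active source: positions 5 6 7 8 11 stay [-emphatic].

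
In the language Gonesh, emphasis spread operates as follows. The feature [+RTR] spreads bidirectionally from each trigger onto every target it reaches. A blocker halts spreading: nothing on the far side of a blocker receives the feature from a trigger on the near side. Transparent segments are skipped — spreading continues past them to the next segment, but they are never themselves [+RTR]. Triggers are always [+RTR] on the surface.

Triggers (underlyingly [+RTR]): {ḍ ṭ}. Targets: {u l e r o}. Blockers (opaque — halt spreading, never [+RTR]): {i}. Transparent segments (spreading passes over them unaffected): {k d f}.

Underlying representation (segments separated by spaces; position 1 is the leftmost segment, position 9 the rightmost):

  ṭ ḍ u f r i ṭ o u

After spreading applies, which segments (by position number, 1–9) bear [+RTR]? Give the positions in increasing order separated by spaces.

1 2 3 5 7 8 9

From /ṭ/ at 1 rightward: 2 /ḍ/ is itself a trigger — this domain ends here.
From /ṭ/ at 1 leftward: word edge.
From /ḍ/ at 2 rightward: 3 /u/ → [+RTR]; 4 /f/ transparent; 5 /r/ → [+RTR]; 6 /i/ blocks.
From /ḍ/ at 2 leftward: 1 /ṭ/ is itself a trigger — this domain ends here.
From /ṭ/ at 7 rightward: 8 /o/ → [+RTR]; 9 /u/ → [+RTR]; word edge.
From /ṭ/ at 7 leftward: 6 /i/ blocks.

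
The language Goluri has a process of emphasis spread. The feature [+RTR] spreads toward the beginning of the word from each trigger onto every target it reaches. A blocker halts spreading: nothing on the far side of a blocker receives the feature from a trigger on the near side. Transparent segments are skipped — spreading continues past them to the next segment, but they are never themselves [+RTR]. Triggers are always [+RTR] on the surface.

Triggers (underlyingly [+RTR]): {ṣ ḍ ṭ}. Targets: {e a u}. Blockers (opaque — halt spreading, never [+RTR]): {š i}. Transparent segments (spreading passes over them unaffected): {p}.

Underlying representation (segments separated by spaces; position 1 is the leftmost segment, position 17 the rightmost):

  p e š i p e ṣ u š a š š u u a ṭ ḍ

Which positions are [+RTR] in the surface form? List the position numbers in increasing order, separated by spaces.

6 7 13 14 15 16 17

From /ṣ/ at 7 leftward: 6 /e/ → [+RTR]; 5 /p/ transparent; 4 /i/ blocks.
From /ṭ/ at 16 leftward: 15 /a/ → [+RTR]; 14 /u/ → [+RTR]; 13 /u/ → [+RTR]; 12 /š/ blocks.
From /ḍ/ at 17 leftward: 16 /ṭ/ is itself a trigger — this domain ends here.
Targets with no active source: positions 2 8 10 stay [-emphatic].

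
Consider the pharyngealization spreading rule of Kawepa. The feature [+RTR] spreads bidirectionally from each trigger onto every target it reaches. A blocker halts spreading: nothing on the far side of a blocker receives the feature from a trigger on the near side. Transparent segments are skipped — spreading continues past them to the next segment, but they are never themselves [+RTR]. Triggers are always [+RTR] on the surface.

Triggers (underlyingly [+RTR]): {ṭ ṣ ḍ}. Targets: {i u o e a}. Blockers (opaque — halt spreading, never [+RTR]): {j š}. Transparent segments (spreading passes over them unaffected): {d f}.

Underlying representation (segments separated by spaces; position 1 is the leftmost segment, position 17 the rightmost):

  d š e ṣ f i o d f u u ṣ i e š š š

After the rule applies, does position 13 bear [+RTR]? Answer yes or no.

From /ṣ/ at 4 rightward: 5 /f/ transparent; 6 /i/ → [+RTR]; 7 /o/ → [+RTR]; 8 /d/ transparent; 9 /f/ transparent; 10 /u/ → [+RTR]; 11 /u/ → [+RTR]; 12 /ṣ/ is itself a trigger — this domain ends here.
From /ṣ/ at 4 leftward: 3 /e/ → [+RTR]; 2 /š/ blocks.
From /ṣ/ at 12 rightward: 13 /i/ → [+RTR]; 14 /e/ → [+RTR]; 15 /š/ blocks.
From /ṣ/ at 12 leftward: 11 /u/ → [+RTR]; 10 /u/ → [+RTR]; 9 /f/ transparent; 8 /d/ transparent; 7 /o/ → [+RTR]; 6 /i/ → [+RTR]; 5 /f/ transparent; 4 /ṣ/ is itself a trigger — this domain ends here.
[+RTR] positions on the surface: 3 4 6 7 10 11 12 13 14.

yes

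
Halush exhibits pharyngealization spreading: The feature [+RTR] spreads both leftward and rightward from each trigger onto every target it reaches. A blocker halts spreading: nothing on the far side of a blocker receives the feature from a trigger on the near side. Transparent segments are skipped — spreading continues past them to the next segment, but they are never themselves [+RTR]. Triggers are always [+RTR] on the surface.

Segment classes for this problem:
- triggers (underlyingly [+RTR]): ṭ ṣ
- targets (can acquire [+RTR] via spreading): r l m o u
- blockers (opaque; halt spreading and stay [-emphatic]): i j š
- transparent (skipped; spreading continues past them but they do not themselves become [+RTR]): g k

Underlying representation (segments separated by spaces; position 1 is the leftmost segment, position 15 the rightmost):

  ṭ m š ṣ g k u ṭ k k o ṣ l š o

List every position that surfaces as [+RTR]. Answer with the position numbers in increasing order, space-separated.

1 2 4 7 8 11 12 13

From /ṭ/ at 1 rightward: 2 /m/ → [+RTR]; 3 /š/ blocks.
From /ṭ/ at 1 leftward: word edge.
From /ṣ/ at 4 rightward: 5 /g/ transparent; 6 /k/ transparent; 7 /u/ → [+RTR]; 8 /ṭ/ is itself a trigger — this domain ends here.
From /ṣ/ at 4 leftward: 3 /š/ blocks.
From /ṭ/ at 8 rightward: 9 /k/ transparent; 10 /k/ transparent; 11 /o/ → [+RTR]; 12 /ṣ/ is itself a trigger — this domain ends here.
From /ṭ/ at 8 leftward: 7 /u/ → [+RTR]; 6 /k/ transparent; 5 /g/ transparent; 4 /ṣ/ is itself a trigger — this domain ends here.
From /ṣ/ at 12 rightward: 13 /l/ → [+RTR]; 14 /š/ blocks.
From /ṣ/ at 12 leftward: 11 /o/ → [+RTR]; 10 /k/ transparent; 9 /k/ transparent; 8 /ṭ/ is itself a trigger — this domain ends here.
Target with no active source: position 15 stays [-emphatic].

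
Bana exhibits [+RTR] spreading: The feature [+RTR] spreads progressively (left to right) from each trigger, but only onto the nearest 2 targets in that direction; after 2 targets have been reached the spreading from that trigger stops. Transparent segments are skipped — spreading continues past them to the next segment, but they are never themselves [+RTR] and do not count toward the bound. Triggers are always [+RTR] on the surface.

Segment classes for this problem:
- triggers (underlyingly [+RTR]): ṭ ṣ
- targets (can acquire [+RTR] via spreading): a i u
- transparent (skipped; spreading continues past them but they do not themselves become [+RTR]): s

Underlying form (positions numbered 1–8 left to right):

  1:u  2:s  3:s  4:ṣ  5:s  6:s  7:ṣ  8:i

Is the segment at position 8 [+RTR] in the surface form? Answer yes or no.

yes

From /ṣ/ at 4 rightward: 5 /s/ transparent; 6 /s/ transparent; 7 /ṣ/ is itself a trigger — this domain ends here.
From /ṣ/ at 7 rightward: 8 /i/ → [+RTR]; word edge.
Target with no active source: position 1 stays [-emphatic].
[+RTR] positions on the surface: 4 7 8.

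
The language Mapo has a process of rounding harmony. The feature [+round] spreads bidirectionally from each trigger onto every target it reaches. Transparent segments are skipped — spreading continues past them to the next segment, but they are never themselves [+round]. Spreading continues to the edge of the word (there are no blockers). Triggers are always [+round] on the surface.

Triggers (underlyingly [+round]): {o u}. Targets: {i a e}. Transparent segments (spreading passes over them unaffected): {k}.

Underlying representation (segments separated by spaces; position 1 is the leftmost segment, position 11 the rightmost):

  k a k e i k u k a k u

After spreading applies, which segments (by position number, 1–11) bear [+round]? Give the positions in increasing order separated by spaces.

2 4 5 7 9 11

From /u/ at 7 rightward: 8 /k/ transparent; 9 /a/ → [+round]; 10 /k/ transparent; 11 /u/ is itself a trigger — this domain ends here.
From /u/ at 7 leftward: 6 /k/ transparent; 5 /i/ → [+round]; 4 /e/ → [+round]; 3 /k/ transparent; 2 /a/ → [+round]; 1 /k/ transparent; word edge.
From /u/ at 11 rightward: word edge.
From /u/ at 11 leftward: 10 /k/ transparent; 9 /a/ → [+round]; 8 /k/ transparent; 7 /u/ is itself a trigger — this domain ends here.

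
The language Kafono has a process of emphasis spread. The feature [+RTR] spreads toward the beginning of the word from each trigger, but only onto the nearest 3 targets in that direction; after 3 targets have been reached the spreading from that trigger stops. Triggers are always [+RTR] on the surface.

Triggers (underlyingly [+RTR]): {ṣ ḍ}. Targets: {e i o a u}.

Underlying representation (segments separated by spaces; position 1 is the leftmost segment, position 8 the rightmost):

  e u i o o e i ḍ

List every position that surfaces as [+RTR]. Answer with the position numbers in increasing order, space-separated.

5 6 7 8

From /ḍ/ at 8 leftward: 7 /i/ → [+RTR]; 6 /e/ → [+RTR]; 5 /o/ → [+RTR]; bound reached.
Targets with no active source: positions 1 2 3 4 stay [-emphatic].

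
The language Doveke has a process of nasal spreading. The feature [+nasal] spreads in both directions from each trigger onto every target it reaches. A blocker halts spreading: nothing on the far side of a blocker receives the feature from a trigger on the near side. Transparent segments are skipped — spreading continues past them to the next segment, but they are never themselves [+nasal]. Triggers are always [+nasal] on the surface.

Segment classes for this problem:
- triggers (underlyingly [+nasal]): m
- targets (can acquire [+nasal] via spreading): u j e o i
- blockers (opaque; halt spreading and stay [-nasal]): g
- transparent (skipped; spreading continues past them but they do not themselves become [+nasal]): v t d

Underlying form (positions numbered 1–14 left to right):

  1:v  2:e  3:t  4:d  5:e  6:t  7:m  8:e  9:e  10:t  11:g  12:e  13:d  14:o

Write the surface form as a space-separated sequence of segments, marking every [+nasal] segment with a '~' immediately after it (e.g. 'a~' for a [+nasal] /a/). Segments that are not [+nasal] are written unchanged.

From /m/ at 7 rightward: 8 /e/ → [+nasal]; 9 /e/ → [+nasal]; 10 /t/ transparent; 11 /g/ blocks.
From /m/ at 7 leftward: 6 /t/ transparent; 5 /e/ → [+nasal]; 4 /d/ transparent; 3 /t/ transparent; 2 /e/ → [+nasal]; 1 /v/ transparent; word edge.
Targets with no active source: positions 12 14 stay [-nasal].
[+nasal] positions on the surface: 2 5 7 8 9.

v e~ t d e~ t m~ e~ e~ t g e d o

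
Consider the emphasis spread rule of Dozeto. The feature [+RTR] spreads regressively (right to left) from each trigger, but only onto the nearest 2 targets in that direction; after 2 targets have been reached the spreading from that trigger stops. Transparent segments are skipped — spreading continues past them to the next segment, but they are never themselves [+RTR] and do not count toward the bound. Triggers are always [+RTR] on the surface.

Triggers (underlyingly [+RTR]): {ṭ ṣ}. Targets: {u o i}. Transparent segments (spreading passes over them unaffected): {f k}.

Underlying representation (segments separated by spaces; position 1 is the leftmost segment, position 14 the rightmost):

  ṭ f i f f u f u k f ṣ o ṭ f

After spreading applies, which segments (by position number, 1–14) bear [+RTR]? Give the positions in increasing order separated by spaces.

From /ṭ/ at 1 leftward: word edge.
From /ṣ/ at 11 leftward: 10 /f/ transparent; 9 /k/ transparent; 8 /u/ → [+RTR]; 7 /f/ transparent; 6 /u/ → [+RTR]; bound reached.
From /ṭ/ at 13 leftward: 12 /o/ → [+RTR]; 11 /ṣ/ is itself a trigger — this domain ends here.
Target with no active source: position 3 stays [-emphatic].

1 6 8 11 12 13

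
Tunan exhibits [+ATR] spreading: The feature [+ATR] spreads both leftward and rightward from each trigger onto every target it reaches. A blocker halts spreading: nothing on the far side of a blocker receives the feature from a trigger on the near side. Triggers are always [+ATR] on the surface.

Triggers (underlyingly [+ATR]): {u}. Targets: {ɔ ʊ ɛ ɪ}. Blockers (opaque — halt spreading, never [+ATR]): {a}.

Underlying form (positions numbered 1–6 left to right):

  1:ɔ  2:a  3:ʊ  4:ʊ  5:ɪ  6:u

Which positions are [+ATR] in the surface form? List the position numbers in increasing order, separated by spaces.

From /u/ at 6 rightward: word edge.
From /u/ at 6 leftward: 5 /ɪ/ → [+ATR]; 4 /ʊ/ → [+ATR]; 3 /ʊ/ → [+ATR]; 2 /a/ blocks.
Target with no active source: position 1 stays [-ATR].

3 4 5 6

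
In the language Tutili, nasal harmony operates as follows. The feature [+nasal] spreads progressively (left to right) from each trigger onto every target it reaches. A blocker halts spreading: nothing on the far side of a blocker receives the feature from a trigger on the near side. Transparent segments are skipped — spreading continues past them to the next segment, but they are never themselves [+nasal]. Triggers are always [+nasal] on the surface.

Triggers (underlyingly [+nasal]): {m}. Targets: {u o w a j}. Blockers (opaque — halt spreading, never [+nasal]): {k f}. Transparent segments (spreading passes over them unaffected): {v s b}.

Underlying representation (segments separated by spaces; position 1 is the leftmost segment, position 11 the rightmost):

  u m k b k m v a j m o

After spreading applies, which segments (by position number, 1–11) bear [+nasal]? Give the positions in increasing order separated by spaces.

2 6 8 9 10 11

From /m/ at 2 rightward: 3 /k/ blocks.
From /m/ at 6 rightward: 7 /v/ transparent; 8 /a/ → [+nasal]; 9 /j/ → [+nasal]; 10 /m/ is itself a trigger — this domain ends here.
From /m/ at 10 rightward: 11 /o/ → [+nasal]; word edge.
Target with no active source: position 1 stays [-nasal].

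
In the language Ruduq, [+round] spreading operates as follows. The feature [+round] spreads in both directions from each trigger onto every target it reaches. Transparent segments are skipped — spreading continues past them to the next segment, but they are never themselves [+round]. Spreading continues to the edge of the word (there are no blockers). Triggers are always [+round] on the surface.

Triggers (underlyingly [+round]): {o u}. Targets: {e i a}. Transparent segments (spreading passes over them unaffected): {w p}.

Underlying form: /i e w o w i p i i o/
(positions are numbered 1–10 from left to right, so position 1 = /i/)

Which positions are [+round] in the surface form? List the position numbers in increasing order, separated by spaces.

1 2 4 6 8 9 10

From /o/ at 4 rightward: 5 /w/ transparent; 6 /i/ → [+round]; 7 /p/ transparent; 8 /i/ → [+round]; 9 /i/ → [+round]; 10 /o/ is itself a trigger — this domain ends here.
From /o/ at 4 leftward: 3 /w/ transparent; 2 /e/ → [+round]; 1 /i/ → [+round]; word edge.
From /o/ at 10 rightward: word edge.
From /o/ at 10 leftward: 9 /i/ → [+round]; 8 /i/ → [+round]; 7 /p/ transparent; 6 /i/ → [+round]; 5 /w/ transparent; 4 /o/ is itself a trigger — this domain ends here.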